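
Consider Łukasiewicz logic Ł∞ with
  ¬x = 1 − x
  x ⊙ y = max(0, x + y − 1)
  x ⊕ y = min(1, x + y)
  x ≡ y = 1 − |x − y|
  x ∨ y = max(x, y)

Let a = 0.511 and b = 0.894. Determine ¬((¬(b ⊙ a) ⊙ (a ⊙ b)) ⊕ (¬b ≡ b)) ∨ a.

b ⊙ a = max(0, 0.894 + 0.511 − 1) = max(0, 0.405) = 0.405
¬(b ⊙ a) = 1 − 0.405 = 0.595
a ⊙ b = max(0, 0.511 + 0.894 − 1) = max(0, 0.405) = 0.405
¬(b ⊙ a) ⊙ (a ⊙ b) = max(0, 0.595 + 0.405 − 1) = max(0, 0.000) = 0.000
¬b = 1 − 0.894 = 0.106
¬b ≡ b = 1 − |0.106 − 0.894| = 1 − 0.788 = 0.212
(¬(b ⊙ a) ⊙ (a ⊙ b)) ⊕ (¬b ≡ b) = min(1, 0.000 + 0.212) = min(1, 0.212) = 0.212
¬((¬(b ⊙ a) ⊙ (a ⊙ b)) ⊕ (¬b ≡ b)) = 1 − 0.212 = 0.788
¬((¬(b ⊙ a) ⊙ (a ⊙ b)) ⊕ (¬b ≡ b)) ∨ a = max(0.788, 0.511) = 0.788

0.788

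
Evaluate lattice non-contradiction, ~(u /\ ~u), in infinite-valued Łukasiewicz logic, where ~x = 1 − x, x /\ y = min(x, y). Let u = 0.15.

~u = 1 − 0.15 = 0.85
u /\ ~u = min(0.15, 0.85) = 0.15
~(u /\ ~u) = 1 − 0.15 = 0.85
(The value 0.85 < 1 shows this instance is not satisfied; not a Ł∞-tautology — its value is 1 − min(a, 1−a).)

0.85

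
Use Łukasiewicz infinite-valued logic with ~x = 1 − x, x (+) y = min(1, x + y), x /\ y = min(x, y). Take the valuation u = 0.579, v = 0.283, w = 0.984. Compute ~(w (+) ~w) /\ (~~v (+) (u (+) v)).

~w = 1 − 0.984 = 0.016
w (+) ~w = min(1, 0.984 + 0.016) = min(1, 1.000) = 1.000
~(w (+) ~w) = 1 − 1.000 = 0.000
~v = 1 − 0.283 = 0.717
~~v = 1 − 0.717 = 0.283
u (+) v = min(1, 0.579 + 0.283) = min(1, 0.862) = 0.862
~~v (+) (u (+) v) = min(1, 0.283 + 0.862) = min(1, 1.145) = 1.000
~(w (+) ~w) /\ (~~v (+) (u (+) v)) = min(0.000, 1.000) = 0.000

0.000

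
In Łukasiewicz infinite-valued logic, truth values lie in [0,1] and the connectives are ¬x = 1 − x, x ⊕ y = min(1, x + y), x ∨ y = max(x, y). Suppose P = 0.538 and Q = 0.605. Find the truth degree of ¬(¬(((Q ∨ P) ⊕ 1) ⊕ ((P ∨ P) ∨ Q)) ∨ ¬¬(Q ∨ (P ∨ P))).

Q ∨ P = max(0.605, 0.538) = 0.605
(Q ∨ P) ⊕ 1 = min(1, 0.605 + 1.000) = min(1, 1.605) = 1.000
P ∨ P = max(0.538, 0.538) = 0.538
(P ∨ P) ∨ Q = max(0.538, 0.605) = 0.605
((Q ∨ P) ⊕ 1) ⊕ ((P ∨ P) ∨ Q) = min(1, 1.000 + 0.605) = min(1, 1.605) = 1.000
¬(((Q ∨ P) ⊕ 1) ⊕ ((P ∨ P) ∨ Q)) = 1 − 1.000 = 0.000
Q ∨ (P ∨ P) = max(0.605, 0.538) = 0.605
¬(Q ∨ (P ∨ P)) = 1 − 0.605 = 0.395
¬¬(Q ∨ (P ∨ P)) = 1 − 0.395 = 0.605
¬(((Q ∨ P) ⊕ 1) ⊕ ((P ∨ P) ∨ Q)) ∨ ¬¬(Q ∨ (P ∨ P)) = max(0.000, 0.605) = 0.605
¬(¬(((Q ∨ P) ⊕ 1) ⊕ ((P ∨ P) ∨ Q)) ∨ ¬¬(Q ∨ (P ∨ P))) = 1 − 0.605 = 0.395

0.395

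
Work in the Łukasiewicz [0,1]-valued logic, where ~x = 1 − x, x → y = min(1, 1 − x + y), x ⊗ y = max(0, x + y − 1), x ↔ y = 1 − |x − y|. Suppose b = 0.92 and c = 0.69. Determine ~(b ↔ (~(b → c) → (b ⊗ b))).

b → c = min(1, 1 − 0.92 + 0.69) = min(1, 0.77) = 0.77
~(b → c) = 1 − 0.77 = 0.23
b ⊗ b = max(0, 0.92 + 0.92 − 1) = max(0, 0.84) = 0.84
~(b → c) → (b ⊗ b) = min(1, 1 − 0.23 + 0.84) = min(1, 1.61) = 1.00
b ↔ (~(b → c) → (b ⊗ b)) = 1 − |0.92 − 1.00| = 1 − 0.08 = 0.92
~(b ↔ (~(b → c) → (b ⊗ b))) = 1 − 0.92 = 0.08

0.08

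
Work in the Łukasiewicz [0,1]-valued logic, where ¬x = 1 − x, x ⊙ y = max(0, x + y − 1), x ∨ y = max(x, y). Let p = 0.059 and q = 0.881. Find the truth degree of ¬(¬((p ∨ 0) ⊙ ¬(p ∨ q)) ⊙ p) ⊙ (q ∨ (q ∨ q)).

0.822

p ∨ 0 = max(0.059, 0.000) = 0.059
p ∨ q = max(0.059, 0.881) = 0.881
¬(p ∨ q) = 1 − 0.881 = 0.119
(p ∨ 0) ⊙ ¬(p ∨ q) = max(0, 0.059 + 0.119 − 1) = max(0, -0.822) = 0.000
¬((p ∨ 0) ⊙ ¬(p ∨ q)) = 1 − 0.000 = 1.000
¬((p ∨ 0) ⊙ ¬(p ∨ q)) ⊙ p = max(0, 1.000 + 0.059 − 1) = max(0, 0.059) = 0.059
¬(¬((p ∨ 0) ⊙ ¬(p ∨ q)) ⊙ p) = 1 − 0.059 = 0.941
q ∨ q = max(0.881, 0.881) = 0.881
q ∨ (q ∨ q) = max(0.881, 0.881) = 0.881
¬(¬((p ∨ 0) ⊙ ¬(p ∨ q)) ⊙ p) ⊙ (q ∨ (q ∨ q)) = max(0, 0.941 + 0.881 − 1) = max(0, 0.822) = 0.822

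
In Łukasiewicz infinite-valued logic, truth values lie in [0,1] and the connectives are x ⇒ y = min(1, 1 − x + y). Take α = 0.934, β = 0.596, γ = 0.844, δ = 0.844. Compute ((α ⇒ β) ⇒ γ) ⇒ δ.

0.844

α ⇒ β = min(1, 1 − 0.934 + 0.596) = min(1, 0.662) = 0.662
(α ⇒ β) ⇒ γ = min(1, 1 − 0.662 + 0.844) = min(1, 1.182) = 1.000
((α ⇒ β) ⇒ γ) ⇒ δ = min(1, 1 − 1.000 + 0.844) = min(1, 0.844) = 0.844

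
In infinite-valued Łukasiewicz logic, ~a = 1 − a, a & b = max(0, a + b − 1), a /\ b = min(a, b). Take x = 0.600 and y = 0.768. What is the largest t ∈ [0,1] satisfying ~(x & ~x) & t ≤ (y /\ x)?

0.600

~x = 1 − 0.600 = 0.400
x & ~x = max(0, 0.600 + 0.400 − 1) = max(0, 0.000) = 0.000
~(x & ~x) = 1 − 0.000 = 1.000
So the left factor is ~(x & ~x) = 1.000.
y /\ x = min(0.768, 0.600) = 0.600
So the right-hand bound is y /\ x = 0.600.
The residuum of the Łukasiewicz t-norm gives the supremum: min(1, 1 − 1.000 + 0.600).
1 − 1.000 + 0.600 = 0.600, so t = min(1, 0.600) = 0.600.
Check: 1.000 & 0.600 = max(0, 0.600) = 0.600 ≤ 0.600.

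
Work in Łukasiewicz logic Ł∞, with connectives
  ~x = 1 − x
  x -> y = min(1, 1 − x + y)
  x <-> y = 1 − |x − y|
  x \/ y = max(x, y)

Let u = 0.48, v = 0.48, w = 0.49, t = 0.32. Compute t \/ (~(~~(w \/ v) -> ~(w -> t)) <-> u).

0.84

w \/ v = max(0.49, 0.48) = 0.49
~(w \/ v) = 1 − 0.49 = 0.51
~~(w \/ v) = 1 − 0.51 = 0.49
w -> t = min(1, 1 − 0.49 + 0.32) = min(1, 0.83) = 0.83
~(w -> t) = 1 − 0.83 = 0.17
~~(w \/ v) -> ~(w -> t) = min(1, 1 − 0.49 + 0.17) = min(1, 0.68) = 0.68
~(~~(w \/ v) -> ~(w -> t)) = 1 − 0.68 = 0.32
~(~~(w \/ v) -> ~(w -> t)) <-> u = 1 − |0.32 − 0.48| = 1 − 0.16 = 0.84
t \/ (~(~~(w \/ v) -> ~(w -> t)) <-> u) = max(0.32, 0.84) = 0.84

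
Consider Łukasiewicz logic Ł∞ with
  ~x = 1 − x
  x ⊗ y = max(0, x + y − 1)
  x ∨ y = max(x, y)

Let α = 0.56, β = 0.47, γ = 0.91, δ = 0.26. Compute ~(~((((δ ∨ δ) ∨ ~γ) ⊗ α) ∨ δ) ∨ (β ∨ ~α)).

δ ∨ δ = max(0.26, 0.26) = 0.26
~γ = 1 − 0.91 = 0.09
(δ ∨ δ) ∨ ~γ = max(0.26, 0.09) = 0.26
((δ ∨ δ) ∨ ~γ) ⊗ α = max(0, 0.26 + 0.56 − 1) = max(0, -0.18) = 0.00
(((δ ∨ δ) ∨ ~γ) ⊗ α) ∨ δ = max(0.00, 0.26) = 0.26
~((((δ ∨ δ) ∨ ~γ) ⊗ α) ∨ δ) = 1 − 0.26 = 0.74
~α = 1 − 0.56 = 0.44
β ∨ ~α = max(0.47, 0.44) = 0.47
~((((δ ∨ δ) ∨ ~γ) ⊗ α) ∨ δ) ∨ (β ∨ ~α) = max(0.74, 0.47) = 0.74
~(~((((δ ∨ δ) ∨ ~γ) ⊗ α) ∨ δ) ∨ (β ∨ ~α)) = 1 − 0.74 = 0.26

0.26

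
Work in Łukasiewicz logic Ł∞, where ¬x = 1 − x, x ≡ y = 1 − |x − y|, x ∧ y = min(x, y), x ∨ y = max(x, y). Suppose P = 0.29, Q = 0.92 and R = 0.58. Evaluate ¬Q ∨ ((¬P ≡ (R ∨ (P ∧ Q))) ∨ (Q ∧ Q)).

0.92

¬Q = 1 − 0.92 = 0.08
¬P = 1 − 0.29 = 0.71
P ∧ Q = min(0.29, 0.92) = 0.29
R ∨ (P ∧ Q) = max(0.58, 0.29) = 0.58
¬P ≡ (R ∨ (P ∧ Q)) = 1 − |0.71 − 0.58| = 1 − 0.13 = 0.87
Q ∧ Q = min(0.92, 0.92) = 0.92
(¬P ≡ (R ∨ (P ∧ Q))) ∨ (Q ∧ Q) = max(0.87, 0.92) = 0.92
¬Q ∨ ((¬P ≡ (R ∨ (P ∧ Q))) ∨ (Q ∧ Q)) = max(0.08, 0.92) = 0.92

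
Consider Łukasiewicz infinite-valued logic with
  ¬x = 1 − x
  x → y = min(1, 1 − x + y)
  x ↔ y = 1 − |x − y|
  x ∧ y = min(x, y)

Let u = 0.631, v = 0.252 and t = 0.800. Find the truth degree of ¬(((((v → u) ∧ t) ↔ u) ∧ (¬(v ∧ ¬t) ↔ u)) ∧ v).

0.748

v → u = min(1, 1 − 0.252 + 0.631) = min(1, 1.379) = 1.000
(v → u) ∧ t = min(1.000, 0.800) = 0.800
((v → u) ∧ t) ↔ u = 1 − |0.800 − 0.631| = 1 − 0.169 = 0.831
¬t = 1 − 0.800 = 0.200
v ∧ ¬t = min(0.252, 0.200) = 0.200
¬(v ∧ ¬t) = 1 − 0.200 = 0.800
¬(v ∧ ¬t) ↔ u = 1 − |0.800 − 0.631| = 1 − 0.169 = 0.831
(((v → u) ∧ t) ↔ u) ∧ (¬(v ∧ ¬t) ↔ u) = min(0.831, 0.831) = 0.831
((((v → u) ∧ t) ↔ u) ∧ (¬(v ∧ ¬t) ↔ u)) ∧ v = min(0.831, 0.252) = 0.252
¬(((((v → u) ∧ t) ↔ u) ∧ (¬(v ∧ ¬t) ↔ u)) ∧ v) = 1 − 0.252 = 0.748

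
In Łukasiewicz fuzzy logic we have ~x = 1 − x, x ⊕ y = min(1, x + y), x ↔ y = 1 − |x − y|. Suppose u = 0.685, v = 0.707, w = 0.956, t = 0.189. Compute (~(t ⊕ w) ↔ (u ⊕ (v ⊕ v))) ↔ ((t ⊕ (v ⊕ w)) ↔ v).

0.293

t ⊕ w = min(1, 0.189 + 0.956) = min(1, 1.145) = 1.000
~(t ⊕ w) = 1 − 1.000 = 0.000
v ⊕ v = min(1, 0.707 + 0.707) = min(1, 1.414) = 1.000
u ⊕ (v ⊕ v) = min(1, 0.685 + 1.000) = min(1, 1.685) = 1.000
~(t ⊕ w) ↔ (u ⊕ (v ⊕ v)) = 1 − |0.000 − 1.000| = 1 − 1.000 = 0.000
v ⊕ w = min(1, 0.707 + 0.956) = min(1, 1.663) = 1.000
t ⊕ (v ⊕ w) = min(1, 0.189 + 1.000) = min(1, 1.189) = 1.000
(t ⊕ (v ⊕ w)) ↔ v = 1 − |1.000 − 0.707| = 1 − 0.293 = 0.707
(~(t ⊕ w) ↔ (u ⊕ (v ⊕ v))) ↔ ((t ⊕ (v ⊕ w)) ↔ v) = 1 − |0.000 − 0.707| = 1 − 0.707 = 0.293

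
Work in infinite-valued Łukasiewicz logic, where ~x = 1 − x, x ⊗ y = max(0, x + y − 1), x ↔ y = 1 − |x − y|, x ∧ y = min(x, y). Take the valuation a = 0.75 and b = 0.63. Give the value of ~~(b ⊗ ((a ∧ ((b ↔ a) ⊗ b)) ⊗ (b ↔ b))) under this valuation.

b ↔ a = 1 − |0.63 − 0.75| = 1 − 0.12 = 0.88
(b ↔ a) ⊗ b = max(0, 0.88 + 0.63 − 1) = max(0, 0.51) = 0.51
a ∧ ((b ↔ a) ⊗ b) = min(0.75, 0.51) = 0.51
b ↔ b = 1 − |0.63 − 0.63| = 1 − 0.00 = 1.00
(a ∧ ((b ↔ a) ⊗ b)) ⊗ (b ↔ b) = max(0, 0.51 + 1.00 − 1) = max(0, 0.51) = 0.51
b ⊗ ((a ∧ ((b ↔ a) ⊗ b)) ⊗ (b ↔ b)) = max(0, 0.63 + 0.51 − 1) = max(0, 0.14) = 0.14
~(b ⊗ ((a ∧ ((b ↔ a) ⊗ b)) ⊗ (b ↔ b))) = 1 − 0.14 = 0.86
~~(b ⊗ ((a ∧ ((b ↔ a) ⊗ b)) ⊗ (b ↔ b))) = 1 − 0.86 = 0.14

0.14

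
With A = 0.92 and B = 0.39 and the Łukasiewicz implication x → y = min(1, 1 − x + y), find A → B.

A → B = min(1, 1 − 0.92 + 0.39) = min(1, 0.47) = 0.47
For comparison, the Gödel implication (1 if x ≤ y else y) would give 0.39.

0.47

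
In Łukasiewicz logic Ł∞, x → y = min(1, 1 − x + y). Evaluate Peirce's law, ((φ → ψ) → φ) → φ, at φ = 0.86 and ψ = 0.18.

φ → ψ = min(1, 1 − 0.86 + 0.18) = min(1, 0.32) = 0.32
(φ → ψ) → φ = min(1, 1 − 0.32 + 0.86) = min(1, 1.54) = 1.00
((φ → ψ) → φ) → φ = min(1, 1 − 1.00 + 0.86) = min(1, 0.86) = 0.86
(The value 0.86 < 1 shows this instance is not satisfied; not a Ł∞-tautology in general.)

0.86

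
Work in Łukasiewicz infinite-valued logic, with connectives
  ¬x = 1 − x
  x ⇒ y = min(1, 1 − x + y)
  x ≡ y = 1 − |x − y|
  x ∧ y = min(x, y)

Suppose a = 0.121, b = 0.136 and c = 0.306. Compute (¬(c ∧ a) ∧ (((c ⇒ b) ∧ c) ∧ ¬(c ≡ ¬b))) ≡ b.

c ∧ a = min(0.306, 0.121) = 0.121
¬(c ∧ a) = 1 − 0.121 = 0.879
c ⇒ b = min(1, 1 − 0.306 + 0.136) = min(1, 0.830) = 0.830
(c ⇒ b) ∧ c = min(0.830, 0.306) = 0.306
¬b = 1 − 0.136 = 0.864
c ≡ ¬b = 1 − |0.306 − 0.864| = 1 − 0.558 = 0.442
¬(c ≡ ¬b) = 1 − 0.442 = 0.558
((c ⇒ b) ∧ c) ∧ ¬(c ≡ ¬b) = min(0.306, 0.558) = 0.306
¬(c ∧ a) ∧ (((c ⇒ b) ∧ c) ∧ ¬(c ≡ ¬b)) = min(0.879, 0.306) = 0.306
(¬(c ∧ a) ∧ (((c ⇒ b) ∧ c) ∧ ¬(c ≡ ¬b))) ≡ b = 1 − |0.306 − 0.136| = 1 − 0.170 = 0.830

0.830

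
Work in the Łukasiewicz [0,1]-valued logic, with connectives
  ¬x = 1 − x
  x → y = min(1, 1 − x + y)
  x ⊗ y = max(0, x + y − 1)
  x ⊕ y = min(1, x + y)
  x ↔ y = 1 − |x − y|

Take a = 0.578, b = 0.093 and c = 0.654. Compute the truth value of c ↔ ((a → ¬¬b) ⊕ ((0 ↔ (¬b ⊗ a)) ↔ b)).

¬b = 1 − 0.093 = 0.907
¬¬b = 1 − 0.907 = 0.093
a → ¬¬b = min(1, 1 − 0.578 + 0.093) = min(1, 0.515) = 0.515
¬b ⊗ a = max(0, 0.907 + 0.578 − 1) = max(0, 0.485) = 0.485
0 ↔ (¬b ⊗ a) = 1 − |0.000 − 0.485| = 1 − 0.485 = 0.515
(0 ↔ (¬b ⊗ a)) ↔ b = 1 − |0.515 − 0.093| = 1 − 0.422 = 0.578
(a → ¬¬b) ⊕ ((0 ↔ (¬b ⊗ a)) ↔ b) = min(1, 0.515 + 0.578) = min(1, 1.093) = 1.000
c ↔ ((a → ¬¬b) ⊕ ((0 ↔ (¬b ⊗ a)) ↔ b)) = 1 − |0.654 − 1.000| = 1 − 0.346 = 0.654

0.654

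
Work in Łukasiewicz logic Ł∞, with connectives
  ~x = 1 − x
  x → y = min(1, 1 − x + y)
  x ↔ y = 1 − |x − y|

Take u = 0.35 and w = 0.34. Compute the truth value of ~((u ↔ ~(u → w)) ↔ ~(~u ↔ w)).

u → w = min(1, 1 − 0.35 + 0.34) = min(1, 0.99) = 0.99
~(u → w) = 1 − 0.99 = 0.01
u ↔ ~(u → w) = 1 − |0.35 − 0.01| = 1 − 0.34 = 0.66
~u = 1 − 0.35 = 0.65
~u ↔ w = 1 − |0.65 − 0.34| = 1 − 0.31 = 0.69
~(~u ↔ w) = 1 − 0.69 = 0.31
(u ↔ ~(u → w)) ↔ ~(~u ↔ w) = 1 − |0.66 − 0.31| = 1 − 0.35 = 0.65
~((u ↔ ~(u → w)) ↔ ~(~u ↔ w)) = 1 − 0.65 = 0.35

0.35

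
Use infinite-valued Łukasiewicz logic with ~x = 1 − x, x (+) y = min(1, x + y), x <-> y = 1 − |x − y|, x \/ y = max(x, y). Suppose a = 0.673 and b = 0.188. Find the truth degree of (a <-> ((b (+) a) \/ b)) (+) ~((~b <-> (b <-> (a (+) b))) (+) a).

0.812

b (+) a = min(1, 0.188 + 0.673) = min(1, 0.861) = 0.861
(b (+) a) \/ b = max(0.861, 0.188) = 0.861
a <-> ((b (+) a) \/ b) = 1 − |0.673 − 0.861| = 1 − 0.188 = 0.812
~b = 1 − 0.188 = 0.812
a (+) b = min(1, 0.673 + 0.188) = min(1, 0.861) = 0.861
b <-> (a (+) b) = 1 − |0.188 − 0.861| = 1 − 0.673 = 0.327
~b <-> (b <-> (a (+) b)) = 1 − |0.812 − 0.327| = 1 − 0.485 = 0.515
(~b <-> (b <-> (a (+) b))) (+) a = min(1, 0.515 + 0.673) = min(1, 1.188) = 1.000
~((~b <-> (b <-> (a (+) b))) (+) a) = 1 − 1.000 = 0.000
(a <-> ((b (+) a) \/ b)) (+) ~((~b <-> (b <-> (a (+) b))) (+) a) = min(1, 0.812 + 0.000) = min(1, 0.812) = 0.812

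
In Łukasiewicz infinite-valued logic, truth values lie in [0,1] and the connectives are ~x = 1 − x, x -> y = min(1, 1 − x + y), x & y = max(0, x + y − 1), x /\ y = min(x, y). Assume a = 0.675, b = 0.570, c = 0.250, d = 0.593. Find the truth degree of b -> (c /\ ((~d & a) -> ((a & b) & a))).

~d = 1 − 0.593 = 0.407
~d & a = max(0, 0.407 + 0.675 − 1) = max(0, 0.082) = 0.082
a & b = max(0, 0.675 + 0.570 − 1) = max(0, 0.245) = 0.245
(a & b) & a = max(0, 0.245 + 0.675 − 1) = max(0, -0.080) = 0.000
(~d & a) -> ((a & b) & a) = min(1, 1 − 0.082 + 0.000) = min(1, 0.918) = 0.918
c /\ ((~d & a) -> ((a & b) & a)) = min(0.250, 0.918) = 0.250
b -> (c /\ ((~d & a) -> ((a & b) & a))) = min(1, 1 − 0.570 + 0.250) = min(1, 0.680) = 0.680

0.680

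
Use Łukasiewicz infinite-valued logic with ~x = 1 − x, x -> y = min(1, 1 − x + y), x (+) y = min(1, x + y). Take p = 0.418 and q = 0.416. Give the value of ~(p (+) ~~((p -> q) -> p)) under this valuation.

p -> q = min(1, 1 − 0.418 + 0.416) = min(1, 0.998) = 0.998
(p -> q) -> p = min(1, 1 − 0.998 + 0.418) = min(1, 0.420) = 0.420
~((p -> q) -> p) = 1 − 0.420 = 0.580
~~((p -> q) -> p) = 1 − 0.580 = 0.420
p (+) ~~((p -> q) -> p) = min(1, 0.418 + 0.420) = min(1, 0.838) = 0.838
~(p (+) ~~((p -> q) -> p)) = 1 − 0.838 = 0.162

0.162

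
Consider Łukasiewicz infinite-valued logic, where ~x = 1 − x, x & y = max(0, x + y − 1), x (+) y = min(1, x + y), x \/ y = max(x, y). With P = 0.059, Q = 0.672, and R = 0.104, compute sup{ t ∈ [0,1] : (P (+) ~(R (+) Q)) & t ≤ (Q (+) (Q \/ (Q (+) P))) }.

R (+) Q = min(1, 0.104 + 0.672) = min(1, 0.776) = 0.776
~(R (+) Q) = 1 − 0.776 = 0.224
P (+) ~(R (+) Q) = min(1, 0.059 + 0.224) = min(1, 0.283) = 0.283
So the left factor is P (+) ~(R (+) Q) = 0.283.
Q (+) P = min(1, 0.672 + 0.059) = min(1, 0.731) = 0.731
Q \/ (Q (+) P) = max(0.672, 0.731) = 0.731
Q (+) (Q \/ (Q (+) P)) = min(1, 0.672 + 0.731) = min(1, 1.403) = 1.000
So the right-hand bound is Q (+) (Q \/ (Q (+) P)) = 1.000.
The residuum of the Łukasiewicz t-norm gives the supremum: min(1, 1 − 0.283 + 1.000).
1 − 0.283 + 1.000 = 1.717, so t = min(1, 1.717) = 1.000.
Check: 0.283 & 1.000 = max(0, 0.283) = 0.283 ≤ 1.000.

1.000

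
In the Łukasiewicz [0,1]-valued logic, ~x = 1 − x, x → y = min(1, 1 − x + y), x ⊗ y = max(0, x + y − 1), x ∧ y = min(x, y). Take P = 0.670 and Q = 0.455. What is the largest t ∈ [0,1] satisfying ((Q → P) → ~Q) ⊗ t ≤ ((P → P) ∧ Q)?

0.910

Q → P = min(1, 1 − 0.455 + 0.670) = min(1, 1.215) = 1.000
~Q = 1 − 0.455 = 0.545
(Q → P) → ~Q = min(1, 1 − 1.000 + 0.545) = min(1, 0.545) = 0.545
So the left factor is (Q → P) → ~Q = 0.545.
P → P = min(1, 1 − 0.670 + 0.670) = min(1, 1.000) = 1.000
(P → P) ∧ Q = min(1.000, 0.455) = 0.455
So the right-hand bound is (P → P) ∧ Q = 0.455.
The residuum of the Łukasiewicz t-norm gives the supremum: min(1, 1 − 0.545 + 0.455).
1 − 0.545 + 0.455 = 0.910, so t = min(1, 0.910) = 0.910.
Check: 0.545 ⊗ 0.910 = max(0, 0.455) = 0.455 ≤ 0.455.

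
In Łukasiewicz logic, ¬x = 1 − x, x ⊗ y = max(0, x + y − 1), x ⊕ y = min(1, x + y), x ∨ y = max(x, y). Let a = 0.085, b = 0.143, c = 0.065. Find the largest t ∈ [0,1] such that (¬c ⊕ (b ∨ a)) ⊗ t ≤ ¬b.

0.857

¬c = 1 − 0.065 = 0.935
b ∨ a = max(0.143, 0.085) = 0.143
¬c ⊕ (b ∨ a) = min(1, 0.935 + 0.143) = min(1, 1.078) = 1.000
So the left factor is ¬c ⊕ (b ∨ a) = 1.000.
¬b = 1 − 0.143 = 0.857
So the right-hand bound is ¬b = 0.857.
The residuum of the Łukasiewicz t-norm gives the supremum: min(1, 1 − 1.000 + 0.857).
1 − 1.000 + 0.857 = 0.857, so t = min(1, 0.857) = 0.857.
Check: 1.000 ⊗ 0.857 = max(0, 0.857) = 0.857 ≤ 0.857.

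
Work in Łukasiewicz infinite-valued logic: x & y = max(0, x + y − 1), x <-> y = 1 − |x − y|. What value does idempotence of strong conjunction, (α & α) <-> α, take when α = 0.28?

α & α = max(0, 0.28 + 0.28 − 1) = max(0, -0.44) = 0.00
(α & α) <-> α = 1 − |0.00 − 0.28| = 1 − 0.28 = 0.72
(The value 0.72 < 1 shows this instance is not satisfied; fails in Ł∞ since a ⊗ a = max(0, 2a−1) ≠ a in general.)

0.72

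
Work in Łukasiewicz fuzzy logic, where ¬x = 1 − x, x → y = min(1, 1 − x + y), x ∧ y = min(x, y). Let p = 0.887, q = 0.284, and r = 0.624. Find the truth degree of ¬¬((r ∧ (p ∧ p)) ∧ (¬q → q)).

0.568

p ∧ p = min(0.887, 0.887) = 0.887
r ∧ (p ∧ p) = min(0.624, 0.887) = 0.624
¬q = 1 − 0.284 = 0.716
¬q → q = min(1, 1 − 0.716 + 0.284) = min(1, 0.568) = 0.568
(r ∧ (p ∧ p)) ∧ (¬q → q) = min(0.624, 0.568) = 0.568
¬((r ∧ (p ∧ p)) ∧ (¬q → q)) = 1 − 0.568 = 0.432
¬¬((r ∧ (p ∧ p)) ∧ (¬q → q)) = 1 − 0.432 = 0.568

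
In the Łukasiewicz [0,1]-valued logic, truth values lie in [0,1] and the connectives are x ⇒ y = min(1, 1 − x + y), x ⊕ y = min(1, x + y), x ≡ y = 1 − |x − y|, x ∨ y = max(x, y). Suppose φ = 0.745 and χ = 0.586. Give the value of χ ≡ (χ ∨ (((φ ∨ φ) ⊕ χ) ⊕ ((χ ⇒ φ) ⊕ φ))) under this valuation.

0.586

φ ∨ φ = max(0.745, 0.745) = 0.745
(φ ∨ φ) ⊕ χ = min(1, 0.745 + 0.586) = min(1, 1.331) = 1.000
χ ⇒ φ = min(1, 1 − 0.586 + 0.745) = min(1, 1.159) = 1.000
(χ ⇒ φ) ⊕ φ = min(1, 1.000 + 0.745) = min(1, 1.745) = 1.000
((φ ∨ φ) ⊕ χ) ⊕ ((χ ⇒ φ) ⊕ φ) = min(1, 1.000 + 1.000) = min(1, 2.000) = 1.000
χ ∨ (((φ ∨ φ) ⊕ χ) ⊕ ((χ ⇒ φ) ⊕ φ)) = max(0.586, 1.000) = 1.000
χ ≡ (χ ∨ (((φ ∨ φ) ⊕ χ) ⊕ ((χ ⇒ φ) ⊕ φ))) = 1 − |0.586 − 1.000| = 1 − 0.414 = 0.586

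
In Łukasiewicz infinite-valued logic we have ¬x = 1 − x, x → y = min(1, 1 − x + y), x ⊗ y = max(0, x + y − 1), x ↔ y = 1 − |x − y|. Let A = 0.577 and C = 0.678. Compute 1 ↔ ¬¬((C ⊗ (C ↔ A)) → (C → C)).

1.000

C ↔ A = 1 − |0.678 − 0.577| = 1 − 0.101 = 0.899
C ⊗ (C ↔ A) = max(0, 0.678 + 0.899 − 1) = max(0, 0.577) = 0.577
C → C = min(1, 1 − 0.678 + 0.678) = min(1, 1.000) = 1.000
(C ⊗ (C ↔ A)) → (C → C) = min(1, 1 − 0.577 + 1.000) = min(1, 1.423) = 1.000
¬((C ⊗ (C ↔ A)) → (C → C)) = 1 − 1.000 = 0.000
¬¬((C ⊗ (C ↔ A)) → (C → C)) = 1 − 0.000 = 1.000
1 ↔ ¬¬((C ⊗ (C ↔ A)) → (C → C)) = 1 − |1.000 − 1.000| = 1 − 0.000 = 1.000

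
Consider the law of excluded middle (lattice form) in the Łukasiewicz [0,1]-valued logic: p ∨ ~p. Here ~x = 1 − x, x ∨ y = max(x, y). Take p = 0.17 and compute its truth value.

~p = 1 − 0.17 = 0.83
p ∨ ~p = max(0.17, 0.83) = 0.83
(The value 0.83 < 1 shows this instance is not satisfied; not a Ł∞-tautology — its value is max(a, 1−a).)

0.83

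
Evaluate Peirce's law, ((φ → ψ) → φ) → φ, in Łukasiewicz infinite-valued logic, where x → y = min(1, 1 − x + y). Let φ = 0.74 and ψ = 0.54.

0.80

φ → ψ = min(1, 1 − 0.74 + 0.54) = min(1, 0.80) = 0.80
(φ → ψ) → φ = min(1, 1 − 0.80 + 0.74) = min(1, 0.94) = 0.94
((φ → ψ) → φ) → φ = min(1, 1 − 0.94 + 0.74) = min(1, 0.80) = 0.80
(The value 0.80 < 1 shows this instance is not satisfied; not a Ł∞-tautology in general.)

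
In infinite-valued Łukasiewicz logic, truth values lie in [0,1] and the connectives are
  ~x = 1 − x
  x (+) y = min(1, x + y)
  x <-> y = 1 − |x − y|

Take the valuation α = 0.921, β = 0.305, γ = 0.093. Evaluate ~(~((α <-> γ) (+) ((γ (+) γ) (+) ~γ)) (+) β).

0.695

α <-> γ = 1 − |0.921 − 0.093| = 1 − 0.828 = 0.172
γ (+) γ = min(1, 0.093 + 0.093) = min(1, 0.186) = 0.186
~γ = 1 − 0.093 = 0.907
(γ (+) γ) (+) ~γ = min(1, 0.186 + 0.907) = min(1, 1.093) = 1.000
(α <-> γ) (+) ((γ (+) γ) (+) ~γ) = min(1, 0.172 + 1.000) = min(1, 1.172) = 1.000
~((α <-> γ) (+) ((γ (+) γ) (+) ~γ)) = 1 − 1.000 = 0.000
~((α <-> γ) (+) ((γ (+) γ) (+) ~γ)) (+) β = min(1, 0.000 + 0.305) = min(1, 0.305) = 0.305
~(~((α <-> γ) (+) ((γ (+) γ) (+) ~γ)) (+) β) = 1 − 0.305 = 0.695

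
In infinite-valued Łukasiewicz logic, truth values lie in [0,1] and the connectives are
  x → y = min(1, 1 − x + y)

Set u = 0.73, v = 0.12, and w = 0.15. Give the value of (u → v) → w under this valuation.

u → v = min(1, 1 − 0.73 + 0.12) = min(1, 0.39) = 0.39
(u → v) → w = min(1, 1 − 0.39 + 0.15) = min(1, 0.76) = 0.76

0.76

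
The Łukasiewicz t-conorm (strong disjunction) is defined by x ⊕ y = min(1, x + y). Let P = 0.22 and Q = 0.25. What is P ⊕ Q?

0.47

P ⊕ Q = min(1, 0.22 + 0.25) = min(1, 0.47) = 0.47
For comparison, the Gödel t-conorm max(x, y) would give 0.25.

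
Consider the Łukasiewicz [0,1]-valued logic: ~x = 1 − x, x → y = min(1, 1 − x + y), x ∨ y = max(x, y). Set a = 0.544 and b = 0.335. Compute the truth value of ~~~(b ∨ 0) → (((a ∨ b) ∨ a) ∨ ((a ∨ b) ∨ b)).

b ∨ 0 = max(0.335, 0.000) = 0.335
~(b ∨ 0) = 1 − 0.335 = 0.665
~~(b ∨ 0) = 1 − 0.665 = 0.335
~~~(b ∨ 0) = 1 − 0.335 = 0.665
a ∨ b = max(0.544, 0.335) = 0.544
(a ∨ b) ∨ a = max(0.544, 0.544) = 0.544
(a ∨ b) ∨ b = max(0.544, 0.335) = 0.544
((a ∨ b) ∨ a) ∨ ((a ∨ b) ∨ b) = max(0.544, 0.544) = 0.544
~~~(b ∨ 0) → (((a ∨ b) ∨ a) ∨ ((a ∨ b) ∨ b)) = min(1, 1 − 0.665 + 0.544) = min(1, 0.879) = 0.879

0.879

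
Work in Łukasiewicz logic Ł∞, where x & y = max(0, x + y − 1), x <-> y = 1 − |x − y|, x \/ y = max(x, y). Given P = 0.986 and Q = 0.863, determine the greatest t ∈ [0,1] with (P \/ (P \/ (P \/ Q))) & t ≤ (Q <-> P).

0.891

P \/ Q = max(0.986, 0.863) = 0.986
P \/ (P \/ Q) = max(0.986, 0.986) = 0.986
P \/ (P \/ (P \/ Q)) = max(0.986, 0.986) = 0.986
So the left factor is P \/ (P \/ (P \/ Q)) = 0.986.
Q <-> P = 1 − |0.863 − 0.986| = 1 − 0.123 = 0.877
So the right-hand bound is Q <-> P = 0.877.
The residuum of the Łukasiewicz t-norm gives the supremum: min(1, 1 − 0.986 + 0.877).
1 − 0.986 + 0.877 = 0.891, so t = min(1, 0.891) = 0.891.
Check: 0.986 & 0.891 = max(0, 0.877) = 0.877 ≤ 0.877.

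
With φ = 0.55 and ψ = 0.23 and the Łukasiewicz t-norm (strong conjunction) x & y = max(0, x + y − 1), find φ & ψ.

0.00

φ & ψ = max(0, 0.55 + 0.23 − 1) = max(0, -0.22) = 0.00
For comparison, the Gödel (minimum) t-norm min(x, y) would give 0.23.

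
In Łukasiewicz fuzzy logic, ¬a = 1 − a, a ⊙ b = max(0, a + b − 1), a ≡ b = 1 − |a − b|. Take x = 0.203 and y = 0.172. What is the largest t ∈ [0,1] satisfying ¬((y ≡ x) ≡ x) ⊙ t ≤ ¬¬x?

y ≡ x = 1 − |0.172 − 0.203| = 1 − 0.031 = 0.969
(y ≡ x) ≡ x = 1 − |0.969 − 0.203| = 1 − 0.766 = 0.234
¬((y ≡ x) ≡ x) = 1 − 0.234 = 0.766
So the left factor is ¬((y ≡ x) ≡ x) = 0.766.
¬x = 1 − 0.203 = 0.797
¬¬x = 1 − 0.797 = 0.203
So the right-hand bound is ¬¬x = 0.203.
The residuum of the Łukasiewicz t-norm gives the supremum: min(1, 1 − 0.766 + 0.203).
1 − 0.766 + 0.203 = 0.437, so t = min(1, 0.437) = 0.437.
Check: 0.766 ⊙ 0.437 = max(0, 0.203) = 0.203 ≤ 0.203.

0.437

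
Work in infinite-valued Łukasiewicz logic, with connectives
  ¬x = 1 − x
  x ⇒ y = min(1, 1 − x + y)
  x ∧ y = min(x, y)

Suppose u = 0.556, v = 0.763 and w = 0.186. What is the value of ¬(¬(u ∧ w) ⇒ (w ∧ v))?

0.628

u ∧ w = min(0.556, 0.186) = 0.186
¬(u ∧ w) = 1 − 0.186 = 0.814
w ∧ v = min(0.186, 0.763) = 0.186
¬(u ∧ w) ⇒ (w ∧ v) = min(1, 1 − 0.814 + 0.186) = min(1, 0.372) = 0.372
¬(¬(u ∧ w) ⇒ (w ∧ v)) = 1 − 0.372 = 0.628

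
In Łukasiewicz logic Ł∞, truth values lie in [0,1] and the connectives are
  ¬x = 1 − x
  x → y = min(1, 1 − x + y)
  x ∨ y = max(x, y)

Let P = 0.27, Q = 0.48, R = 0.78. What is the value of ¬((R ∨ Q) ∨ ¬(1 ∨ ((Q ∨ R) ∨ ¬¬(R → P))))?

R ∨ Q = max(0.78, 0.48) = 0.78
Q ∨ R = max(0.48, 0.78) = 0.78
R → P = min(1, 1 − 0.78 + 0.27) = min(1, 0.49) = 0.49
¬(R → P) = 1 − 0.49 = 0.51
¬¬(R → P) = 1 − 0.51 = 0.49
(Q ∨ R) ∨ ¬¬(R → P) = max(0.78, 0.49) = 0.78
1 ∨ ((Q ∨ R) ∨ ¬¬(R → P)) = max(1.00, 0.78) = 1.00
¬(1 ∨ ((Q ∨ R) ∨ ¬¬(R → P))) = 1 − 1.00 = 0.00
(R ∨ Q) ∨ ¬(1 ∨ ((Q ∨ R) ∨ ¬¬(R → P))) = max(0.78, 0.00) = 0.78
¬((R ∨ Q) ∨ ¬(1 ∨ ((Q ∨ R) ∨ ¬¬(R → P)))) = 1 − 0.78 = 0.22

0.22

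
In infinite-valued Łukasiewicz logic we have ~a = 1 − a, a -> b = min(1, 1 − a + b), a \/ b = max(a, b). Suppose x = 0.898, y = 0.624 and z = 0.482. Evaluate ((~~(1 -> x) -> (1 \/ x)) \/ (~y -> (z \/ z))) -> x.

0.898

1 -> x = min(1, 1 − 1.000 + 0.898) = min(1, 0.898) = 0.898
~(1 -> x) = 1 − 0.898 = 0.102
~~(1 -> x) = 1 − 0.102 = 0.898
1 \/ x = max(1.000, 0.898) = 1.000
~~(1 -> x) -> (1 \/ x) = min(1, 1 − 0.898 + 1.000) = min(1, 1.102) = 1.000
~y = 1 − 0.624 = 0.376
z \/ z = max(0.482, 0.482) = 0.482
~y -> (z \/ z) = min(1, 1 − 0.376 + 0.482) = min(1, 1.106) = 1.000
(~~(1 -> x) -> (1 \/ x)) \/ (~y -> (z \/ z)) = max(1.000, 1.000) = 1.000
((~~(1 -> x) -> (1 \/ x)) \/ (~y -> (z \/ z))) -> x = min(1, 1 − 1.000 + 0.898) = min(1, 0.898) = 0.898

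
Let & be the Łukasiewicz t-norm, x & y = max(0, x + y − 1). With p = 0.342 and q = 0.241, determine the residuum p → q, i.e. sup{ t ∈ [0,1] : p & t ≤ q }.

0.899

The residuum of the Łukasiewicz t-norm gives the supremum: min(1, 1 − 0.342 + 0.241).
1 − 0.342 + 0.241 = 0.899, so t = min(1, 0.899) = 0.899.
Check: 0.342 & 0.899 = max(0, 0.241) = 0.241 ≤ 0.241.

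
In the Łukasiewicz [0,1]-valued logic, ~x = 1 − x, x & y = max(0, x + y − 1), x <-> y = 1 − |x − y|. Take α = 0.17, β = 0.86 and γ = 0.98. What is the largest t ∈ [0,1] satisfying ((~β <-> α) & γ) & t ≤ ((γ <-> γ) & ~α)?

0.88

~β = 1 − 0.86 = 0.14
~β <-> α = 1 − |0.14 − 0.17| = 1 − 0.03 = 0.97
(~β <-> α) & γ = max(0, 0.97 + 0.98 − 1) = max(0, 0.95) = 0.95
So the left factor is (~β <-> α) & γ = 0.95.
γ <-> γ = 1 − |0.98 − 0.98| = 1 − 0.00 = 1.00
~α = 1 − 0.17 = 0.83
(γ <-> γ) & ~α = max(0, 1.00 + 0.83 − 1) = max(0, 0.83) = 0.83
So the right-hand bound is (γ <-> γ) & ~α = 0.83.
The residuum of the Łukasiewicz t-norm gives the supremum: min(1, 1 − 0.95 + 0.83).
1 − 0.95 + 0.83 = 0.88, so t = min(1, 0.88) = 0.88.
Check: 0.95 & 0.88 = max(0, 0.83) = 0.83 ≤ 0.83.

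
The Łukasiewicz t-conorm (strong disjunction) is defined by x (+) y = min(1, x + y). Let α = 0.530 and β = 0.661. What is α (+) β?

α (+) β = min(1, 0.530 + 0.661) = min(1, 1.191) = 1.000
For comparison, the Gödel t-conorm max(x, y) would give 0.661.

1.000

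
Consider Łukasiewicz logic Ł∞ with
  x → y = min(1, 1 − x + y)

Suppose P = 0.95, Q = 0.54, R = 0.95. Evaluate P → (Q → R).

1.00

Q → R = min(1, 1 − 0.54 + 0.95) = min(1, 1.41) = 1.00
P → (Q → R) = min(1, 1 − 0.95 + 1.00) = min(1, 1.05) = 1.00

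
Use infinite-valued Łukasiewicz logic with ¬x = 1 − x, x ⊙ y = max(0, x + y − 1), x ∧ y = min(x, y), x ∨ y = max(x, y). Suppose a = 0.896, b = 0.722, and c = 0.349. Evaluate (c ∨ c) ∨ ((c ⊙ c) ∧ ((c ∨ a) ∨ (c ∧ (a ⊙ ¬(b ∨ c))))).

0.349

c ∨ c = max(0.349, 0.349) = 0.349
c ⊙ c = max(0, 0.349 + 0.349 − 1) = max(0, -0.302) = 0.000
c ∨ a = max(0.349, 0.896) = 0.896
b ∨ c = max(0.722, 0.349) = 0.722
¬(b ∨ c) = 1 − 0.722 = 0.278
a ⊙ ¬(b ∨ c) = max(0, 0.896 + 0.278 − 1) = max(0, 0.174) = 0.174
c ∧ (a ⊙ ¬(b ∨ c)) = min(0.349, 0.174) = 0.174
(c ∨ a) ∨ (c ∧ (a ⊙ ¬(b ∨ c))) = max(0.896, 0.174) = 0.896
(c ⊙ c) ∧ ((c ∨ a) ∨ (c ∧ (a ⊙ ¬(b ∨ c)))) = min(0.000, 0.896) = 0.000
(c ∨ c) ∨ ((c ⊙ c) ∧ ((c ∨ a) ∨ (c ∧ (a ⊙ ¬(b ∨ c))))) = max(0.349, 0.000) = 0.349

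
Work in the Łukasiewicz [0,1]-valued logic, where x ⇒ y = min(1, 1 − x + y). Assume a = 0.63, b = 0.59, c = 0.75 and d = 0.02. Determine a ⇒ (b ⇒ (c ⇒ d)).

1.00

c ⇒ d = min(1, 1 − 0.75 + 0.02) = min(1, 0.27) = 0.27
b ⇒ (c ⇒ d) = min(1, 1 − 0.59 + 0.27) = min(1, 0.68) = 0.68
a ⇒ (b ⇒ (c ⇒ d)) = min(1, 1 − 0.63 + 0.68) = min(1, 1.05) = 1.00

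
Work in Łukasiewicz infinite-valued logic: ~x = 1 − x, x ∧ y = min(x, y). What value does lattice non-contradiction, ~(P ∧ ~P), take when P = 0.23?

0.77

~P = 1 − 0.23 = 0.77
P ∧ ~P = min(0.23, 0.77) = 0.23
~(P ∧ ~P) = 1 − 0.23 = 0.77
(The value 0.77 < 1 shows this instance is not satisfied; not a Ł∞-tautology — its value is 1 − min(a, 1−a).)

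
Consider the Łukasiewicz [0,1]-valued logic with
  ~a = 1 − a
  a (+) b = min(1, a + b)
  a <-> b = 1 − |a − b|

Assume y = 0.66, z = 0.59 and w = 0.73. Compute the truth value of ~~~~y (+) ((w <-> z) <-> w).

1.00

~y = 1 − 0.66 = 0.34
~~y = 1 − 0.34 = 0.66
~~~y = 1 − 0.66 = 0.34
~~~~y = 1 − 0.34 = 0.66
w <-> z = 1 − |0.73 − 0.59| = 1 − 0.14 = 0.86
(w <-> z) <-> w = 1 − |0.86 − 0.73| = 1 − 0.13 = 0.87
~~~~y (+) ((w <-> z) <-> w) = min(1, 0.66 + 0.87) = min(1, 1.53) = 1.00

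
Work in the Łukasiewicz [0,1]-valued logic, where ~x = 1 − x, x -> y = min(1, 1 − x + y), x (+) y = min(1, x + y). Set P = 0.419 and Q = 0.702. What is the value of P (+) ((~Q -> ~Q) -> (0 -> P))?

1.000

~Q = 1 − 0.702 = 0.298
~Q -> ~Q = min(1, 1 − 0.298 + 0.298) = min(1, 1.000) = 1.000
0 -> P = min(1, 1 − 0.000 + 0.419) = min(1, 1.419) = 1.000
(~Q -> ~Q) -> (0 -> P) = min(1, 1 − 1.000 + 1.000) = min(1, 1.000) = 1.000
P (+) ((~Q -> ~Q) -> (0 -> P)) = min(1, 0.419 + 1.000) = min(1, 1.419) = 1.000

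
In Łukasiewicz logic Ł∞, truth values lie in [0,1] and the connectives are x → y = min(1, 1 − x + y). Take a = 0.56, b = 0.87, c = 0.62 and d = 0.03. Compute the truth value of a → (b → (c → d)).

c → d = min(1, 1 − 0.62 + 0.03) = min(1, 0.41) = 0.41
b → (c → d) = min(1, 1 − 0.87 + 0.41) = min(1, 0.54) = 0.54
a → (b → (c → d)) = min(1, 1 − 0.56 + 0.54) = min(1, 0.98) = 0.98

0.98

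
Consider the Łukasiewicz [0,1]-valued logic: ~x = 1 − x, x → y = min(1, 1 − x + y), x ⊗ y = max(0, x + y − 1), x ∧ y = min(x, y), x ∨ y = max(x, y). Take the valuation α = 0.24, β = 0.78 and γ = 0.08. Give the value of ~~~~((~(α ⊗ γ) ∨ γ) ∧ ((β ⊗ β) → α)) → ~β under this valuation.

α ⊗ γ = max(0, 0.24 + 0.08 − 1) = max(0, -0.68) = 0.00
~(α ⊗ γ) = 1 − 0.00 = 1.00
~(α ⊗ γ) ∨ γ = max(1.00, 0.08) = 1.00
β ⊗ β = max(0, 0.78 + 0.78 − 1) = max(0, 0.56) = 0.56
(β ⊗ β) → α = min(1, 1 − 0.56 + 0.24) = min(1, 0.68) = 0.68
(~(α ⊗ γ) ∨ γ) ∧ ((β ⊗ β) → α) = min(1.00, 0.68) = 0.68
~((~(α ⊗ γ) ∨ γ) ∧ ((β ⊗ β) → α)) = 1 − 0.68 = 0.32
~~((~(α ⊗ γ) ∨ γ) ∧ ((β ⊗ β) → α)) = 1 − 0.32 = 0.68
~~~((~(α ⊗ γ) ∨ γ) ∧ ((β ⊗ β) → α)) = 1 − 0.68 = 0.32
~~~~((~(α ⊗ γ) ∨ γ) ∧ ((β ⊗ β) → α)) = 1 − 0.32 = 0.68
~β = 1 − 0.78 = 0.22
~~~~((~(α ⊗ γ) ∨ γ) ∧ ((β ⊗ β) → α)) → ~β = min(1, 1 − 0.68 + 0.22) = min(1, 0.54) = 0.54

0.54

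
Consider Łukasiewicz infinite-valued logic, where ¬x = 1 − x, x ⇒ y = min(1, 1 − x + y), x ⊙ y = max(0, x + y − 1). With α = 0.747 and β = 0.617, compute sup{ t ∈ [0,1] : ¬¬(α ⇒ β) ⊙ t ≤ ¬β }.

0.513

α ⇒ β = min(1, 1 − 0.747 + 0.617) = min(1, 0.870) = 0.870
¬(α ⇒ β) = 1 − 0.870 = 0.130
¬¬(α ⇒ β) = 1 − 0.130 = 0.870
So the left factor is ¬¬(α ⇒ β) = 0.870.
¬β = 1 − 0.617 = 0.383
So the right-hand bound is ¬β = 0.383.
The residuum of the Łukasiewicz t-norm gives the supremum: min(1, 1 − 0.870 + 0.383).
1 − 0.870 + 0.383 = 0.513, so t = min(1, 0.513) = 0.513.
Check: 0.870 ⊙ 0.513 = max(0, 0.383) = 0.383 ≤ 0.383.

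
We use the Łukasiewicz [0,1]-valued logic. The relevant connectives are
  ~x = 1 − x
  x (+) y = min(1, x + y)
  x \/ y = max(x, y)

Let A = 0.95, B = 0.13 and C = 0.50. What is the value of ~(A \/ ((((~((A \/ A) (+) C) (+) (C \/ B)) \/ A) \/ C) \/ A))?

0.05

A \/ A = max(0.95, 0.95) = 0.95
(A \/ A) (+) C = min(1, 0.95 + 0.50) = min(1, 1.45) = 1.00
~((A \/ A) (+) C) = 1 − 1.00 = 0.00
C \/ B = max(0.50, 0.13) = 0.50
~((A \/ A) (+) C) (+) (C \/ B) = min(1, 0.00 + 0.50) = min(1, 0.50) = 0.50
(~((A \/ A) (+) C) (+) (C \/ B)) \/ A = max(0.50, 0.95) = 0.95
((~((A \/ A) (+) C) (+) (C \/ B)) \/ A) \/ C = max(0.95, 0.50) = 0.95
(((~((A \/ A) (+) C) (+) (C \/ B)) \/ A) \/ C) \/ A = max(0.95, 0.95) = 0.95
A \/ ((((~((A \/ A) (+) C) (+) (C \/ B)) \/ A) \/ C) \/ A) = max(0.95, 0.95) = 0.95
~(A \/ ((((~((A \/ A) (+) C) (+) (C \/ B)) \/ A) \/ C) \/ A)) = 1 − 0.95 = 0.05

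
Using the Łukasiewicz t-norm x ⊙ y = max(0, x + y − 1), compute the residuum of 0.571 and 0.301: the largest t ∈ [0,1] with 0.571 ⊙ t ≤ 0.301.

0.730

The residuum of the Łukasiewicz t-norm gives the supremum: min(1, 1 − 0.571 + 0.301).
1 − 0.571 + 0.301 = 0.730, so t = min(1, 0.730) = 0.730.
Check: 0.571 ⊙ 0.730 = max(0, 0.301) = 0.301 ≤ 0.301.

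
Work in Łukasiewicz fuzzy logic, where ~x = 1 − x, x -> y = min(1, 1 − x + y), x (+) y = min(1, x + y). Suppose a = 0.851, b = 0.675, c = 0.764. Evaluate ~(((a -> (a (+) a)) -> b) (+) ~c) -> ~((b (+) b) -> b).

a (+) a = min(1, 0.851 + 0.851) = min(1, 1.702) = 1.000
a -> (a (+) a) = min(1, 1 − 0.851 + 1.000) = min(1, 1.149) = 1.000
(a -> (a (+) a)) -> b = min(1, 1 − 1.000 + 0.675) = min(1, 0.675) = 0.675
~c = 1 − 0.764 = 0.236
((a -> (a (+) a)) -> b) (+) ~c = min(1, 0.675 + 0.236) = min(1, 0.911) = 0.911
~(((a -> (a (+) a)) -> b) (+) ~c) = 1 − 0.911 = 0.089
b (+) b = min(1, 0.675 + 0.675) = min(1, 1.350) = 1.000
(b (+) b) -> b = min(1, 1 − 1.000 + 0.675) = min(1, 0.675) = 0.675
~((b (+) b) -> b) = 1 − 0.675 = 0.325
~(((a -> (a (+) a)) -> b) (+) ~c) -> ~((b (+) b) -> b) = min(1, 1 − 0.089 + 0.325) = min(1, 1.236) = 1.000

1.000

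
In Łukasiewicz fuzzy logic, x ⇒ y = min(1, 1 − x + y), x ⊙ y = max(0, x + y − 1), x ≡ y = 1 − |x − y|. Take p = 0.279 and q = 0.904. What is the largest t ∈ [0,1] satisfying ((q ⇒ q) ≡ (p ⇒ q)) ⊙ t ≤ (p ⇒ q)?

1.000

q ⇒ q = min(1, 1 − 0.904 + 0.904) = min(1, 1.000) = 1.000
p ⇒ q = min(1, 1 − 0.279 + 0.904) = min(1, 1.625) = 1.000
(q ⇒ q) ≡ (p ⇒ q) = 1 − |1.000 − 1.000| = 1 − 0.000 = 1.000
So the left factor is (q ⇒ q) ≡ (p ⇒ q) = 1.000.
So the right-hand bound is p ⇒ q = 1.000.
The residuum of the Łukasiewicz t-norm gives the supremum: min(1, 1 − 1.000 + 1.000).
1 − 1.000 + 1.000 = 1.000, so t = min(1, 1.000) = 1.000.
Check: 1.000 ⊙ 1.000 = max(0, 1.000) = 1.000 ≤ 1.000.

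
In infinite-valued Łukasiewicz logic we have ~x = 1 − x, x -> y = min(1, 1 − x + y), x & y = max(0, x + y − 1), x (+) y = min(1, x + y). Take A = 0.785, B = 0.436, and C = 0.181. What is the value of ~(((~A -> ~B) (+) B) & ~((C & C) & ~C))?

0.000

~A = 1 − 0.785 = 0.215
~B = 1 − 0.436 = 0.564
~A -> ~B = min(1, 1 − 0.215 + 0.564) = min(1, 1.349) = 1.000
(~A -> ~B) (+) B = min(1, 1.000 + 0.436) = min(1, 1.436) = 1.000
C & C = max(0, 0.181 + 0.181 − 1) = max(0, -0.638) = 0.000
~C = 1 − 0.181 = 0.819
(C & C) & ~C = max(0, 0.000 + 0.819 − 1) = max(0, -0.181) = 0.000
~((C & C) & ~C) = 1 − 0.000 = 1.000
((~A -> ~B) (+) B) & ~((C & C) & ~C) = max(0, 1.000 + 1.000 − 1) = max(0, 1.000) = 1.000
~(((~A -> ~B) (+) B) & ~((C & C) & ~C)) = 1 − 1.000 = 0.000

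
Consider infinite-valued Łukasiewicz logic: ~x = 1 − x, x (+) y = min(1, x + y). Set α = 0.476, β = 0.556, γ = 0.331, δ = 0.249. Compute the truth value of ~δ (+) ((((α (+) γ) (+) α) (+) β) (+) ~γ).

1.000

~δ = 1 − 0.249 = 0.751
α (+) γ = min(1, 0.476 + 0.331) = min(1, 0.807) = 0.807
(α (+) γ) (+) α = min(1, 0.807 + 0.476) = min(1, 1.283) = 1.000
((α (+) γ) (+) α) (+) β = min(1, 1.000 + 0.556) = min(1, 1.556) = 1.000
~γ = 1 − 0.331 = 0.669
(((α (+) γ) (+) α) (+) β) (+) ~γ = min(1, 1.000 + 0.669) = min(1, 1.669) = 1.000
~δ (+) ((((α (+) γ) (+) α) (+) β) (+) ~γ) = min(1, 0.751 + 1.000) = min(1, 1.751) = 1.000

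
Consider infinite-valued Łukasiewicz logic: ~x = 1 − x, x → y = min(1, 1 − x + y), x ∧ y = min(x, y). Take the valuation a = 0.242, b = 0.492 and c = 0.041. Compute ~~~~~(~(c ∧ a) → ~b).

0.451

c ∧ a = min(0.041, 0.242) = 0.041
~(c ∧ a) = 1 − 0.041 = 0.959
~b = 1 − 0.492 = 0.508
~(c ∧ a) → ~b = min(1, 1 − 0.959 + 0.508) = min(1, 0.549) = 0.549
~(~(c ∧ a) → ~b) = 1 − 0.549 = 0.451
~~(~(c ∧ a) → ~b) = 1 − 0.451 = 0.549
~~~(~(c ∧ a) → ~b) = 1 − 0.549 = 0.451
~~~~(~(c ∧ a) → ~b) = 1 − 0.451 = 0.549
~~~~~(~(c ∧ a) → ~b) = 1 − 0.549 = 0.451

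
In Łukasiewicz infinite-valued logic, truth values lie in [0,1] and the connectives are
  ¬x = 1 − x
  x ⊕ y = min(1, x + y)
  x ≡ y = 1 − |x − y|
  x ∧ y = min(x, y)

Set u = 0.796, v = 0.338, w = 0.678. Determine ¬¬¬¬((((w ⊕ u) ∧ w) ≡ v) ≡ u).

w ⊕ u = min(1, 0.678 + 0.796) = min(1, 1.474) = 1.000
(w ⊕ u) ∧ w = min(1.000, 0.678) = 0.678
((w ⊕ u) ∧ w) ≡ v = 1 − |0.678 − 0.338| = 1 − 0.340 = 0.660
(((w ⊕ u) ∧ w) ≡ v) ≡ u = 1 − |0.660 − 0.796| = 1 − 0.136 = 0.864
¬((((w ⊕ u) ∧ w) ≡ v) ≡ u) = 1 − 0.864 = 0.136
¬¬((((w ⊕ u) ∧ w) ≡ v) ≡ u) = 1 − 0.136 = 0.864
¬¬¬((((w ⊕ u) ∧ w) ≡ v) ≡ u) = 1 − 0.864 = 0.136
¬¬¬¬((((w ⊕ u) ∧ w) ≡ v) ≡ u) = 1 − 0.136 = 0.864

0.864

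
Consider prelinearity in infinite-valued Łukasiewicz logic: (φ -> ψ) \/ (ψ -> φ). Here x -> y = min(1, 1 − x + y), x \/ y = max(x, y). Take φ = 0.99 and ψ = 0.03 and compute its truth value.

φ -> ψ = min(1, 1 − 0.99 + 0.03) = min(1, 0.04) = 0.04
ψ -> φ = min(1, 1 − 0.03 + 0.99) = min(1, 1.96) = 1.00
(φ -> ψ) \/ (ψ -> φ) = max(0.04, 1.00) = 1.00
(As expected: a Ł∞-tautology — holds in every MV-chain.)

1.00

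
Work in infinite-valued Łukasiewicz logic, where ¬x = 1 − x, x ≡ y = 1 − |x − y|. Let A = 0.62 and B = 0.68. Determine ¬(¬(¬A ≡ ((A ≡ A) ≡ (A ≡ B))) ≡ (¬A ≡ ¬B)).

¬A = 1 − 0.62 = 0.38
A ≡ A = 1 − |0.62 − 0.62| = 1 − 0.00 = 1.00
A ≡ B = 1 − |0.62 − 0.68| = 1 − 0.06 = 0.94
(A ≡ A) ≡ (A ≡ B) = 1 − |1.00 − 0.94| = 1 − 0.06 = 0.94
¬A ≡ ((A ≡ A) ≡ (A ≡ B)) = 1 − |0.38 − 0.94| = 1 − 0.56 = 0.44
¬(¬A ≡ ((A ≡ A) ≡ (A ≡ B))) = 1 − 0.44 = 0.56
¬B = 1 − 0.68 = 0.32
¬A ≡ ¬B = 1 − |0.38 − 0.32| = 1 − 0.06 = 0.94
¬(¬A ≡ ((A ≡ A) ≡ (A ≡ B))) ≡ (¬A ≡ ¬B) = 1 − |0.56 − 0.94| = 1 − 0.38 = 0.62
¬(¬(¬A ≡ ((A ≡ A) ≡ (A ≡ B))) ≡ (¬A ≡ ¬B)) = 1 − 0.62 = 0.38

0.38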